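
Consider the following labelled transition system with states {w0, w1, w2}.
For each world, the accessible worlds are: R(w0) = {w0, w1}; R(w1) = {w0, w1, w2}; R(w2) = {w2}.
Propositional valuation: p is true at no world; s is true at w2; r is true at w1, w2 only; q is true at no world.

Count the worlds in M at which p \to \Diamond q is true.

Let φ = p \to \Diamond q. Evaluate φ at each world:
  w0 (successors {w0, w1}): φ is true.
  w1 (successors {w0, w1, w2}): φ is true.
  w2 (successors {w2}): φ is true.
For instance, at w0:
  At w0: p is false, \Diamond q is false, so p \to \Diamond q is true.
    At w0: \Diamond q requires q at some successor in {w0, w1}.
      At w0: q is false.
      At w1: q is false.
    So \Diamond q is false at w0.
Satisfying worlds: {w0, w1, w2}

3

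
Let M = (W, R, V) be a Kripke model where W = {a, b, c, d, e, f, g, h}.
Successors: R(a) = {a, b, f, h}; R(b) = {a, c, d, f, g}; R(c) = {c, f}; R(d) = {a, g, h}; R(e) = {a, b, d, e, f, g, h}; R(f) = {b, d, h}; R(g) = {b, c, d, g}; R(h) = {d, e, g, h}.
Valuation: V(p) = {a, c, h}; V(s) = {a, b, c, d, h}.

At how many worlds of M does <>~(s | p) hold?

Recall that <>ψ holds at a world iff ψ holds at some accessible world.
Let φ = <>~(s | p). Evaluate φ at each world:
  a (successors {a, b, f, h}): φ is true.
  b (successors {a, c, d, f, g}): φ is true.
  c (successors {c, f}): φ is true.
  d (successors {a, g, h}): φ is true.
  e (successors {a, b, d, e, f, g, h}): φ is true.
  f (successors {b, d, h}): φ is false.
  g (successors {b, c, d, g}): φ is true.
  h (successors {d, e, g, h}): φ is true.
For instance, at d:
  At d: <>~(s | p) requires ~(s | p) at some successor in {a, g, h}.
    ~(s | p) holds at g, so <>~(s | p) is true at d.
Satisfying worlds: {a, b, c, d, e, g, h}

7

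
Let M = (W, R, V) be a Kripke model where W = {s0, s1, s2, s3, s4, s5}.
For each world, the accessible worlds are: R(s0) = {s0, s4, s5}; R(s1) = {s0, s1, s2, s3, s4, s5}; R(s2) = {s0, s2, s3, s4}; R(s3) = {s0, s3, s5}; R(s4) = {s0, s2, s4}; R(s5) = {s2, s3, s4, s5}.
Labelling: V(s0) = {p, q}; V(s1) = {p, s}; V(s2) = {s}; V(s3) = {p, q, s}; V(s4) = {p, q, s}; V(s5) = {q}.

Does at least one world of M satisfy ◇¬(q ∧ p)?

Yes

Let φ = ◇¬(q ∧ p). Evaluate φ at each world:
  s0 (successors {s0, s4, s5}): φ is true.
  s1 (successors {s0, s1, s2, s3, s4, s5}): φ is true.
  s2 (successors {s0, s2, s3, s4}): φ is true.
  s3 (successors {s0, s3, s5}): φ is true.
  s4 (successors {s0, s2, s4}): φ is true.
  s5 (successors {s2, s3, s4, s5}): φ is true.
Detail at s0 (witness):
  At s0: ◇¬(q ∧ p) requires ¬(q ∧ p) at some successor in {s0, s4, s5}.
    ¬(q ∧ p) holds at s5, so ◇¬(q ∧ p) is true at s0.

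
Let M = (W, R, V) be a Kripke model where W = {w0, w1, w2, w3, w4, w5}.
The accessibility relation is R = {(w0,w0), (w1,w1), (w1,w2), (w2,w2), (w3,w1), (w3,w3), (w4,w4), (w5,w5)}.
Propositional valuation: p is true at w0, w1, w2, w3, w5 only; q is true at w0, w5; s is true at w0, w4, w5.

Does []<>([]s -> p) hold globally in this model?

No

Let φ = []<>([]s -> p). Evaluate φ at each world:
  w0 (successors {w0}): φ is true.
  w1 (successors {w1, w2}): φ is true.
  w2 (successors {w2}): φ is true.
  w3 (successors {w1, w3}): φ is true.
  w4 (successors {w4}): φ is false.
  w5 (successors {w5}): φ is true.
Detail at w4 (counterexample):
  At w4: []<>([]s -> p) requires <>([]s -> p) at every successor {w4}.
    <>([]s -> p) fails at w4, so []<>([]s -> p) is false at w4.
      At w4: <>([]s -> p) requires []s -> p at some successor in {w4}.
        At w4: []s -> p is false.
      So <>([]s -> p) is false at w4.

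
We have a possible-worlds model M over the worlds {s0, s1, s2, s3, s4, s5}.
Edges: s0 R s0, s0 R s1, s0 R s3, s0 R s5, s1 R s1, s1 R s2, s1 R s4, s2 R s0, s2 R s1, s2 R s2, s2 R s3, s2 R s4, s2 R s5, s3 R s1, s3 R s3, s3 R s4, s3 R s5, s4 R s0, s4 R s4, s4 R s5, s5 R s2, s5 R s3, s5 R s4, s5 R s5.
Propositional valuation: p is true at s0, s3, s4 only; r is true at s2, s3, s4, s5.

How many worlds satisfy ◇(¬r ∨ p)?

Let φ = ◇(¬r ∨ p). Evaluate φ at each world:
  s0 (successors {s0, s1, s3, s5}): φ is true.
  s1 (successors {s1, s2, s4}): φ is true.
  s2 (successors {s0, s1, s2, s3, s4, s5}): φ is true.
  s3 (successors {s1, s3, s4, s5}): φ is true.
  s4 (successors {s0, s4, s5}): φ is true.
  s5 (successors {s2, s3, s4, s5}): φ is true.
For instance, at s0:
  At s0: ◇(¬r ∨ p) requires ¬r ∨ p at some successor in {s0, s1, s3, s5}.
    ¬r ∨ p holds at s0, so ◇(¬r ∨ p) is true at s0.
Satisfying worlds: {s0, s1, s2, s3, s4, s5}

6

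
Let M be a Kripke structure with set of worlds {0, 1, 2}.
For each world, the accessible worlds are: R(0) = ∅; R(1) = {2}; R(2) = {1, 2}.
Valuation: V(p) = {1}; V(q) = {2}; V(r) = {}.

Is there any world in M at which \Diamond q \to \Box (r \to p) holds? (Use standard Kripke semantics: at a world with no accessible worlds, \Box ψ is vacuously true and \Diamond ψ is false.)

Yes

Let φ = \Diamond q \to \Box (r \to p). Evaluate φ at each world:
  0 (successors ∅): φ is true.
  1 (successors {2}): φ is true.
  2 (successors {1, 2}): φ is true.
Detail at 0 (witness):
  At 0: \Diamond q is false, \Box (r \to p) is true, so \Diamond q \to \Box (r \to p) is true.
    At 0: no accessible worlds, so \Diamond q is false.
    At 0: no accessible worlds, so \Box (r \to p) holds vacuously.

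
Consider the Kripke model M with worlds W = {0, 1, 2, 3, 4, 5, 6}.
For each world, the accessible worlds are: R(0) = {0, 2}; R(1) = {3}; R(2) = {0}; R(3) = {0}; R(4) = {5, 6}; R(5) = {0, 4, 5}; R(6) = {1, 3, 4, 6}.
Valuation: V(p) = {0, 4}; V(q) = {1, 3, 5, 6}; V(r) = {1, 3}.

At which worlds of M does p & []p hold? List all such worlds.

none

Recall that []ψ holds at a world iff ψ holds at every accessible world, and <>ψ holds iff ψ holds at some accessible world.
Let φ = p & []p. Evaluate φ at each world:
  0 (successors {0, 2}): φ is false.
  1 (successors {3}): φ is false.
  2 (successors {0}): φ is false.
  3 (successors {0}): φ is false.
  4 (successors {5, 6}): φ is false.
  5 (successors {0, 4, 5}): φ is false.
  6 (successors {1, 3, 4, 6}): φ is false.
For instance, at 3:
  At 3: p is false, []p is true, so p & []p is false.
    At 3: []p requires p at every successor {0}.
      At 0: p is true.
    So []p is true at 3.
Satisfying worlds: none.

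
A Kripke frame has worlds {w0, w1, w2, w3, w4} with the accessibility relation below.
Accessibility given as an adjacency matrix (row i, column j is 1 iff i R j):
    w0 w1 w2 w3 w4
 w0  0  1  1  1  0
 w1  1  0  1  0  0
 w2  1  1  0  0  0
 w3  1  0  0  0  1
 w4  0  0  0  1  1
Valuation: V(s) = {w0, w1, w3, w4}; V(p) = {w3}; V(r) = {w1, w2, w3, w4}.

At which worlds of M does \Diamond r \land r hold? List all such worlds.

w1, w2, w3, w4

Recall that \Diamond ψ holds at a world iff ψ holds at some accessible world.
Let φ = \Diamond r \land r. Evaluate φ at each world:
  w0 (successors {w1, w2, w3}): φ is false.
  w1 (successors {w0, w2}): φ is true.
  w2 (successors {w0, w1}): φ is true.
  w3 (successors {w0, w4}): φ is true.
  w4 (successors {w3, w4}): φ is true.
For instance, at w4:
  At w4: \Diamond r is true, r is true, so \Diamond r \land r is true.
    At w4: \Diamond r requires r at some successor in {w3, w4}.
      r holds at w3, so \Diamond r is true at w4.
Satisfying worlds: {w1, w2, w3, w4}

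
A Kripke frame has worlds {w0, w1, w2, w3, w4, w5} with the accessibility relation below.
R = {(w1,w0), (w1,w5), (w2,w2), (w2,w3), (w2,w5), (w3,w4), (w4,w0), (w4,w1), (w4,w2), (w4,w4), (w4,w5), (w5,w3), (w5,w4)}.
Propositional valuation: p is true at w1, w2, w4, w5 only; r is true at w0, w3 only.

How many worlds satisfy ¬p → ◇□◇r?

4

Let φ = ¬p → ◇□◇r. Evaluate φ at each world:
  w0 (successors ∅): φ is false.
  w1 (successors {w0, w5}): φ is true.
  w2 (successors {w2, w3, w5}): φ is true.
  w3 (successors {w4}): φ is false.
  w4 (successors {w0, w1, w2, w4, w5}): φ is true.
  w5 (successors {w3, w4}): φ is true.
For instance, at w1:
  At w1: ¬p is false, ◇□◇r is true, so ¬p → ◇□◇r is true.
    At w1: ◇□◇r requires □◇r at some successor in {w0, w5}.
      □◇r holds at w0, so ◇□◇r is true at w1.
Satisfying worlds: {w1, w2, w4, w5}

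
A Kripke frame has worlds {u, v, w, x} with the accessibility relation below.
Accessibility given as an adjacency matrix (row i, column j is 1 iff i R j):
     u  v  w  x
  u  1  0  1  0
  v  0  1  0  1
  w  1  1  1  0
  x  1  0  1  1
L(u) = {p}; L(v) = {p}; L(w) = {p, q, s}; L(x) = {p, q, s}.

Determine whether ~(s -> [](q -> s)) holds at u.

At u: s -> [](q -> s) is true, so ~(s -> [](q -> s)) is false.
  At u: s is false, [](q -> s) is true, so s -> [](q -> s) is true.
    At u: [](q -> s) requires q -> s at every successor {u, w}.
      At u: q -> s is true.
      At w: q -> s is true.
    So [](q -> s) is true at u.

No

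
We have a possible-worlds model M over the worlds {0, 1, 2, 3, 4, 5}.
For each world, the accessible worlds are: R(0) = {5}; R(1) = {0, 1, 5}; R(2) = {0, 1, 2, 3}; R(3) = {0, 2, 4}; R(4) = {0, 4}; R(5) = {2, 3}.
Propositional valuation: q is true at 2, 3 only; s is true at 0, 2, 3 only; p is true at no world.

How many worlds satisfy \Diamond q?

3

Recall that \Diamond ψ holds at a world iff ψ holds at some accessible world.
Let φ = \Diamond q. Evaluate φ at each world:
  0 (successors {5}): φ is false.
  1 (successors {0, 1, 5}): φ is false.
  2 (successors {0, 1, 2, 3}): φ is true.
  3 (successors {0, 2, 4}): φ is true.
  4 (successors {0, 4}): φ is false.
  5 (successors {2, 3}): φ is true.
For instance, at 5:
  At 5: \Diamond q requires q at some successor in {2, 3}.
    q holds at 2, so \Diamond q is true at 5.
Satisfying worlds: {2, 3, 5}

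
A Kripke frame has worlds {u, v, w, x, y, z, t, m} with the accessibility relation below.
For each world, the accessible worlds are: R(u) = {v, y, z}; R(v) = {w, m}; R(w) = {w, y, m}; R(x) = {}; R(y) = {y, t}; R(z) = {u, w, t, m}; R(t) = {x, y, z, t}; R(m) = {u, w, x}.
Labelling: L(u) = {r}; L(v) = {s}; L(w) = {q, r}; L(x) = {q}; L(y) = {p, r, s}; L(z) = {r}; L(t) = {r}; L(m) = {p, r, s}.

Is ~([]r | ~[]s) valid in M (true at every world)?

No

Let φ = ~([]r | ~[]s). Evaluate φ at each world:
  u (successors {v, y, z}): φ is false.
  v (successors {w, m}): φ is false.
  w (successors {w, y, m}): φ is false.
  x (successors ∅): φ is false.
  y (successors {y, t}): φ is false.
  z (successors {u, w, t, m}): φ is false.
  t (successors {x, y, z, t}): φ is false.
  m (successors {u, w, x}): φ is false.
Detail at u (counterexample):
  At u: []r | ~[]s is true, so ~([]r | ~[]s) is false.
    At u: []r is false, ~[]s is true, so []r | ~[]s is true.
      At u: []r requires r at every successor {v, y, z}.
        r fails at v, so []r is false at u.
      At u: []s is false, so ~[]s is true.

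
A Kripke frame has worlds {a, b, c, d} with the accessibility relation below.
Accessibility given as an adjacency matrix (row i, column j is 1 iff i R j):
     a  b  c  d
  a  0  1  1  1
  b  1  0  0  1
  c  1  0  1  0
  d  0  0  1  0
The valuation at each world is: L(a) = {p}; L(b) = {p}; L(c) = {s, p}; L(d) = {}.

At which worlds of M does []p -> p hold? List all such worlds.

Let φ = []p -> p. Evaluate φ at each world:
  a (successors {b, c, d}): φ is true.
  b (successors {a, d}): φ is true.
  c (successors {a, c}): φ is true.
  d (successors {c}): φ is false.
For instance, at a:
  At a: []p is false, p is true, so []p -> p is true.
    At a: []p requires p at every successor {b, c, d}.
      p fails at d, so []p is false at a.
Satisfying worlds: {a, b, c}

a, b, c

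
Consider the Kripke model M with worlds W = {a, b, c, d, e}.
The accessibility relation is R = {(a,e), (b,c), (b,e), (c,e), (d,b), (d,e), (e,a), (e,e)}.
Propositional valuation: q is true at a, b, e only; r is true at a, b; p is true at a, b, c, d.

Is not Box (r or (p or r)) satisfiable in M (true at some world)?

Yes

Let φ = not Box (r or (p or r)). Evaluate φ at each world:
  a (successors {e}): φ is true.
  b (successors {c, e}): φ is true.
  c (successors {e}): φ is true.
  d (successors {b, e}): φ is true.
  e (successors {a, e}): φ is true.
Detail at a (witness):
  At a: Box (r or (p or r)) is false, so not Box (r or (p or r)) is true.
    At a: Box (r or (p or r)) requires r or (p or r) at every successor {e}.
      r or (p or r) fails at e, so Box (r or (p or r)) is false at a.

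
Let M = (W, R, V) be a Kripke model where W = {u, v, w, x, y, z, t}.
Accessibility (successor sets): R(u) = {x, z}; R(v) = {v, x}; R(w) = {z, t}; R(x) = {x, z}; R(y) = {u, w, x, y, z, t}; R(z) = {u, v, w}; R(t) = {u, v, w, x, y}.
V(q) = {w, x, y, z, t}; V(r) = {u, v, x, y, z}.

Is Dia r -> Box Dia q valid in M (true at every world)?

Yes

Let φ = Dia r -> Box Dia q. Evaluate φ at each world:
  u (successors {x, z}): φ is true.
  v (successors {v, x}): φ is true.
  w (successors {z, t}): φ is true.
  x (successors {x, z}): φ is true.
  y (successors {u, w, x, y, z, t}): φ is true.
  z (successors {u, v, w}): φ is true.
  t (successors {u, v, w, x, y}): φ is true.
For instance, at t:
  At t: Dia r is true, Box Dia q is true, so Dia r -> Box Dia q is true.
    At t: Dia r requires r at some successor in {u, v, w, x, y}.
      r holds at u, so Dia r is true at t.
    At t: Box Dia q requires Dia q at every successor {u, v, w, x, y}.
      At u: Dia q is true.
      At v: Dia q is true.
      At w: Dia q is true.
      At x: Dia q is true.
      At y: Dia q is true.
    So Box Dia q is true at t.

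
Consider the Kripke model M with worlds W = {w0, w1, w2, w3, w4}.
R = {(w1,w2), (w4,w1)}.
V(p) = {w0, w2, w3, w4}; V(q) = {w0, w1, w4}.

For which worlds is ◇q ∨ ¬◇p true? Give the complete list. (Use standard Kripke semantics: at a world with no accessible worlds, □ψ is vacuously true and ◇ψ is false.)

Let φ = ◇q ∨ ¬◇p. Evaluate φ at each world:
  w0 (successors ∅): φ is true.
  w1 (successors {w2}): φ is false.
  w2 (successors ∅): φ is true.
  w3 (successors ∅): φ is true.
  w4 (successors {w1}): φ is true.
For instance, at w1:
  At w1: ◇q is false, ¬◇p is false, so ◇q ∨ ¬◇p is false.
    At w1: ◇q requires q at some successor in {w2}.
      At w2: q is false.
    So ◇q is false at w1.
    At w1: ◇p is true, so ¬◇p is false.
      At w1: ◇p requires p at some successor in {w2}.
        p holds at w2, so ◇p is true at w1.
Satisfying worlds: {w0, w2, w3, w4}

w0, w2, w3, w4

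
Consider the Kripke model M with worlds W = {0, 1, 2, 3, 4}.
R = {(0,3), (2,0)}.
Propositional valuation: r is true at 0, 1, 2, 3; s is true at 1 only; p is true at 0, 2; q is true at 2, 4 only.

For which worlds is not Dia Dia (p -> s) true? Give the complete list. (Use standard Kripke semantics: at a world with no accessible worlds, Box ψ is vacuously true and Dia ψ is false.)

0, 1, 3, 4

Let φ = not Dia Dia (p -> s). Evaluate φ at each world:
  0 (successors {3}): φ is true.
  1 (successors ∅): φ is true.
  2 (successors {0}): φ is false.
  3 (successors ∅): φ is true.
  4 (successors ∅): φ is true.
For instance, at 2:
  At 2: Dia Dia (p -> s) is true, so not Dia Dia (p -> s) is false.
    At 2: Dia Dia (p -> s) requires Dia (p -> s) at some successor in {0}.
      Dia (p -> s) holds at 0, so Dia Dia (p -> s) is true at 2.
Satisfying worlds: {0, 1, 3, 4}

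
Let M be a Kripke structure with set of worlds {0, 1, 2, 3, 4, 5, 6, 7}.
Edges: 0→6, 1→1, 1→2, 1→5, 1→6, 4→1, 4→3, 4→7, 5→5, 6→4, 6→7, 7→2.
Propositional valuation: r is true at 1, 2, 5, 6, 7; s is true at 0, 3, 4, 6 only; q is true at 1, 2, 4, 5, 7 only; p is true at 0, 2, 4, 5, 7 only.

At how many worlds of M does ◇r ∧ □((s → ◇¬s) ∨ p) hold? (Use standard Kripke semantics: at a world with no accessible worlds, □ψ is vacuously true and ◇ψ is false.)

5

Let φ = ◇r ∧ □((s → ◇¬s) ∨ p). Evaluate φ at each world:
  0 (successors {6}): φ is true.
  1 (successors {1, 2, 5, 6}): φ is true.
  2 (successors ∅): φ is false.
  3 (successors ∅): φ is false.
  4 (successors {1, 3, 7}): φ is false.
  5 (successors {5}): φ is true.
  6 (successors {4, 7}): φ is true.
  7 (successors {2}): φ is true.
For instance, at 1:
  At 1: ◇r is true, □((s → ◇¬s) ∨ p) is true, so ◇r ∧ □((s → ◇¬s) ∨ p) is true.
    At 1: ◇r requires r at some successor in {1, 2, 5, 6}.
      r holds at 1, so ◇r is true at 1.
    At 1: □((s → ◇¬s) ∨ p) requires (s → ◇¬s) ∨ p at every successor {1, 2, 5, 6}.
      At 1: (s → ◇¬s) ∨ p is true.
      At 2: (s → ◇¬s) ∨ p is true.
      At 5: (s → ◇¬s) ∨ p is true.
      At 6: (s → ◇¬s) ∨ p is true.
    So □((s → ◇¬s) ∨ p) is true at 1.
Satisfying worlds: {0, 1, 5, 6, 7}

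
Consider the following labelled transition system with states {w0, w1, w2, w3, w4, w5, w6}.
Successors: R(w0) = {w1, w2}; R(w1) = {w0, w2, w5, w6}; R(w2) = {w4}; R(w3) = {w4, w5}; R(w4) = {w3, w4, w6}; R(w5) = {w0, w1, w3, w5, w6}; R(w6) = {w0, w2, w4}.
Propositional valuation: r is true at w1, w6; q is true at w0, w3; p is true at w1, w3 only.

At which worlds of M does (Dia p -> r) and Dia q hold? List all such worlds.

Recall that Dia ψ holds at a world iff ψ holds at some accessible world.
Let φ = (Dia p -> r) and Dia q. Evaluate φ at each world:
  w0 (successors {w1, w2}): φ is false.
  w1 (successors {w0, w2, w5, w6}): φ is true.
  w2 (successors {w4}): φ is false.
  w3 (successors {w4, w5}): φ is false.
  w4 (successors {w3, w4, w6}): φ is false.
  w5 (successors {w0, w1, w3, w5, w6}): φ is false.
  w6 (successors {w0, w2, w4}): φ is true.
For instance, at w1:
  At w1: Dia p -> r is true, Dia q is true, so (Dia p -> r) and Dia q is true.
    At w1: Dia p is false, r is true, so Dia p -> r is true.
      At w1: Dia p requires p at some successor in {w0, w2, w5, w6}.
        At w0: p is false.
        At w2: p is false.
        At w5: p is false.
        At w6: p is false.
      So Dia p is false at w1.
    At w1: Dia q requires q at some successor in {w0, w2, w5, w6}.
      q holds at w0, so Dia q is true at w1.
Satisfying worlds: {w1, w6}

w1, w6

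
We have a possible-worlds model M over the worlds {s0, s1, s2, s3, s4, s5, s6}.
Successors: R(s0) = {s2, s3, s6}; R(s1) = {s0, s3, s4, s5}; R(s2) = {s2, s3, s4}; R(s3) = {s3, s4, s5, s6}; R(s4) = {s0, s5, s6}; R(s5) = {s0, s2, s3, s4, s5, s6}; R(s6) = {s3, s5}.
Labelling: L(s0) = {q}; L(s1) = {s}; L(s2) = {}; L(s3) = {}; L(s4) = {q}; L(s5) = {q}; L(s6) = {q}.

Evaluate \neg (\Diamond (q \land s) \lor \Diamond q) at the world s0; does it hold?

No

At s0: \Diamond (q \land s) \lor \Diamond q is true, so \neg (\Diamond (q \land s) \lor \Diamond q) is false.
  At s0: \Diamond (q \land s) is false, \Diamond q is true, so \Diamond (q \land s) \lor \Diamond q is true.
    At s0: \Diamond (q \land s) requires q \land s at some successor in {s2, s3, s6}.
      At s2: q \land s is false.
      At s3: q \land s is false.
      At s6: q \land s is false.
    So \Diamond (q \land s) is false at s0.
    At s0: \Diamond q requires q at some successor in {s2, s3, s6}.
      q holds at s6, so \Diamond q is true at s0.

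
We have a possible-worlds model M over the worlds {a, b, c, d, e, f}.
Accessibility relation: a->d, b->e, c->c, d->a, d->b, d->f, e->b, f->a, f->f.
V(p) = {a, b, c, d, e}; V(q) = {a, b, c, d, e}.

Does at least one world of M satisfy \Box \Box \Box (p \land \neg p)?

Let φ = \Box \Box \Box (p \land \neg p). Evaluate φ at each world:
  a (successors {d}): φ is false.
  b (successors {e}): φ is false.
  c (successors {c}): φ is false.
  d (successors {a, b, f}): φ is false.
  e (successors {b}): φ is false.
  f (successors {a, f}): φ is false.
For instance, at a:
  At a: \Box \Box \Box (p \land \neg p) requires \Box \Box (p \land \neg p) at every successor {d}.
    \Box \Box (p \land \neg p) fails at d, so \Box \Box \Box (p \land \neg p) is false at a.
      At d: \Box \Box (p \land \neg p) requires \Box (p \land \neg p) at every successor {a, b, f}.
        \Box (p \land \neg p) fails at a, so \Box \Box (p \land \neg p) is false at d.

No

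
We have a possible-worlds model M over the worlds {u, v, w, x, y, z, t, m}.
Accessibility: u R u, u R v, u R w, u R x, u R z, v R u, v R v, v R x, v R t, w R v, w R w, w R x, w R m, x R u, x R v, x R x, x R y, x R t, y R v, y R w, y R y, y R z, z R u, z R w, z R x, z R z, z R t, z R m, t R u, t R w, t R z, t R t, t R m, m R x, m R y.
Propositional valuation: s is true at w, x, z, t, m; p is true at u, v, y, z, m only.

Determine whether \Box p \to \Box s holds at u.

Yes

At u: \Box p is false, \Box s is false, so \Box p \to \Box s is true.
  At u: \Box p requires p at every successor {u, v, w, x, z}.
    p fails at w, so \Box p is false at u.
  At u: \Box s requires s at every successor {u, v, w, x, z}.
    s fails at u, so \Box s is false at u.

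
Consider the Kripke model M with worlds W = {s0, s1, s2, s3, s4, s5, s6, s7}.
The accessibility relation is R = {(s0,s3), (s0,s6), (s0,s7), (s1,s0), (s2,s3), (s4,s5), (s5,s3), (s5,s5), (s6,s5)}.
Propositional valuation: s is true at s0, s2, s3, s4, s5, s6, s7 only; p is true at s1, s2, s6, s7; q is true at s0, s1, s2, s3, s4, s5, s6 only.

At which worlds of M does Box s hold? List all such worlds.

Let φ = Box s. Evaluate φ at each world:
  s0 (successors {s3, s6, s7}): φ is true.
  s1 (successors {s0}): φ is true.
  s2 (successors {s3}): φ is true.
  s3 (successors ∅): φ is true.
  s4 (successors {s5}): φ is true.
  s5 (successors {s3, s5}): φ is true.
  s6 (successors {s5}): φ is true.
  s7 (successors ∅): φ is true.
For instance, at s1:
  At s1: Box s requires s at every successor {s0}.
    At s0: s is true.
  So Box s is true at s1.
Satisfying worlds: {s0, s1, s2, s3, s4, s5, s6, s7}

s0, s1, s2, s3, s4, s5, s6, s7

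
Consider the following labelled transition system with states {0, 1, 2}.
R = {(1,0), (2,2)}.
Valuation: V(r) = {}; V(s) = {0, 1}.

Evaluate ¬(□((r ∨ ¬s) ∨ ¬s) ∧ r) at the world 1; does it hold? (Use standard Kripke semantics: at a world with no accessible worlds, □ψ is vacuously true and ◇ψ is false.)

Yes

Recall that □ψ holds at a world iff ψ holds at every accessible world, and ◇ψ holds iff ψ holds at some accessible world.
At 1: □((r ∨ ¬s) ∨ ¬s) ∧ r is false, so ¬(□((r ∨ ¬s) ∨ ¬s) ∧ r) is true.
  At 1: □((r ∨ ¬s) ∨ ¬s) is false, r is false, so □((r ∨ ¬s) ∨ ¬s) ∧ r is false.
    At 1: □((r ∨ ¬s) ∨ ¬s) requires (r ∨ ¬s) ∨ ¬s at every successor {0}.
      (r ∨ ¬s) ∨ ¬s fails at 0, so □((r ∨ ¬s) ∨ ¬s) is false at 1.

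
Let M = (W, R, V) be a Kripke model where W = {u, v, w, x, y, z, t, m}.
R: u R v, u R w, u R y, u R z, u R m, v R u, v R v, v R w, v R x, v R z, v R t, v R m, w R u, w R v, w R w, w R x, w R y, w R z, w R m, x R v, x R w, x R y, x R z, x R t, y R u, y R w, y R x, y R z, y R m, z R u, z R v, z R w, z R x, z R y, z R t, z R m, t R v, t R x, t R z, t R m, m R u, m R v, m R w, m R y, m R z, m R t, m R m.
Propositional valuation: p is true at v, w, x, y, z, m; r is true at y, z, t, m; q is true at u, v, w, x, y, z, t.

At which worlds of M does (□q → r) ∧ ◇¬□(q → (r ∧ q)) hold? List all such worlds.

u, v, w, y, z, t, m

Let φ = (□q → r) ∧ ◇¬□(q → (r ∧ q)). Evaluate φ at each world:
  u (successors {v, w, y, z, m}): φ is true.
  v (successors {u, v, w, x, z, t, m}): φ is true.
  w (successors {u, v, w, x, y, z, m}): φ is true.
  x (successors {v, w, y, z, t}): φ is false.
  y (successors {u, w, x, z, m}): φ is true.
  z (successors {u, v, w, x, y, t, m}): φ is true.
  t (successors {v, x, z, m}): φ is true.
  m (successors {u, v, w, y, z, t, m}): φ is true.
For instance, at w:
  At w: □q → r is true, ◇¬□(q → (r ∧ q)) is true, so (□q → r) ∧ ◇¬□(q → (r ∧ q)) is true.
    At w: □q is false, r is false, so □q → r is true.
      At w: □q requires q at every successor {u, v, w, x, y, z, m}.
        q fails at m, so □q is false at w.
    At w: ◇¬□(q → (r ∧ q)) requires ¬□(q → (r ∧ q)) at some successor in {u, v, w, x, y, z, m}.
      ¬□(q → (r ∧ q)) holds at u, so ◇¬□(q → (r ∧ q)) is true at w.
Satisfying worlds: {u, v, w, y, z, t, m}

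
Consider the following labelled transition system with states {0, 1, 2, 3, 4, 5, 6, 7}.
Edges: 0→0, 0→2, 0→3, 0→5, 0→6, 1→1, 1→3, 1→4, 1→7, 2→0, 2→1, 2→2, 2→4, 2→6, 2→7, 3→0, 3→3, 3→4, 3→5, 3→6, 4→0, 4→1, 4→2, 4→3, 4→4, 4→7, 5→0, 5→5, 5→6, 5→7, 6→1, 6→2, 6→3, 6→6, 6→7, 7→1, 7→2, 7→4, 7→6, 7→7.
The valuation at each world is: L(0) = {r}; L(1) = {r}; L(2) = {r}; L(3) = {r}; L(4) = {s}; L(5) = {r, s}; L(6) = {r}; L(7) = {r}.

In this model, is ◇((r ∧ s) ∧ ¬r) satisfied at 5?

No

Recall that ◇ψ holds at a world iff ψ holds at some accessible world.
At 5: ◇((r ∧ s) ∧ ¬r) requires (r ∧ s) ∧ ¬r at some successor in {0, 5, 6, 7}.
  At 0: (r ∧ s) ∧ ¬r is false.
  At 5: (r ∧ s) ∧ ¬r is false.
  At 6: (r ∧ s) ∧ ¬r is false.
  At 7: (r ∧ s) ∧ ¬r is false.
So ◇((r ∧ s) ∧ ¬r) is false at 5.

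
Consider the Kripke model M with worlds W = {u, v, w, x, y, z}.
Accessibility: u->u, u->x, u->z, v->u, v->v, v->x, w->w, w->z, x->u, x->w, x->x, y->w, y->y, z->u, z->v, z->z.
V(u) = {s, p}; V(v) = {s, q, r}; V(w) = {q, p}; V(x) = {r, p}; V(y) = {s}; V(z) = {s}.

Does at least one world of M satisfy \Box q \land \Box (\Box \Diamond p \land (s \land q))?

No

Let φ = \Box q \land \Box (\Box \Diamond p \land (s \land q)). Evaluate φ at each world:
  u (successors {u, x, z}): φ is false.
  v (successors {u, v, x}): φ is false.
  w (successors {w, z}): φ is false.
  x (successors {u, w, x}): φ is false.
  y (successors {w, y}): φ is false.
  z (successors {u, v, z}): φ is false.
For instance, at w:
  At w: \Box q is false, \Box (\Box \Diamond p \land (s \land q)) is false, so \Box q \land \Box (\Box \Diamond p \land (s \land q)) is false.
    At w: \Box q requires q at every successor {w, z}.
      q fails at z, so \Box q is false at w.
    At w: \Box (\Box \Diamond p \land (s \land q)) requires \Box \Diamond p \land (s \land q) at every successor {w, z}.
      \Box \Diamond p \land (s \land q) fails at w, so \Box (\Box \Diamond p \land (s \land q)) is false at w.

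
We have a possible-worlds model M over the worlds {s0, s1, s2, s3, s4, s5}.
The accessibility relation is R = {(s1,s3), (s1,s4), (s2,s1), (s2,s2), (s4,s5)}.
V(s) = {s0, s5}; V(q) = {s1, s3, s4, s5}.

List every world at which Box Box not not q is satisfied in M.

Let φ = Box Box not not q. Evaluate φ at each world:
  s0 (successors ∅): φ is true.
  s1 (successors {s3, s4}): φ is true.
  s2 (successors {s1, s2}): φ is false.
  s3 (successors ∅): φ is true.
  s4 (successors {s5}): φ is true.
  s5 (successors ∅): φ is true.
For instance, at s1:
  At s1: Box Box not not q requires Box not not q at every successor {s3, s4}.
      At s3: no accessible worlds, so Box not not q holds vacuously.
      At s4: Box not not q requires not not q at every successor {s5}.
        At s5: not not q is true.
      So Box not not q is true at s4.
  So Box Box not not q is true at s1.
Satisfying worlds: {s0, s1, s3, s4, s5}

s0, s1, s3, s4, s5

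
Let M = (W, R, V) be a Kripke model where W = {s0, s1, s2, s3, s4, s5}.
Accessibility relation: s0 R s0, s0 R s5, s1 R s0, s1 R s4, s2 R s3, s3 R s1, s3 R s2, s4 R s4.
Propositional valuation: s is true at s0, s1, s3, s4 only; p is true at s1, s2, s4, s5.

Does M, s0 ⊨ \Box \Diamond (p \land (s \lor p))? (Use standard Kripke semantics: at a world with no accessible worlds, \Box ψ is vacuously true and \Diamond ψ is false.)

No

At s0: \Box \Diamond (p \land (s \lor p)) requires \Diamond (p \land (s \lor p)) at every successor {s0, s5}.
  \Diamond (p \land (s \lor p)) fails at s5, so \Box \Diamond (p \land (s \lor p)) is false at s0.
    At s5: no accessible worlds, so \Diamond (p \land (s \lor p)) is false.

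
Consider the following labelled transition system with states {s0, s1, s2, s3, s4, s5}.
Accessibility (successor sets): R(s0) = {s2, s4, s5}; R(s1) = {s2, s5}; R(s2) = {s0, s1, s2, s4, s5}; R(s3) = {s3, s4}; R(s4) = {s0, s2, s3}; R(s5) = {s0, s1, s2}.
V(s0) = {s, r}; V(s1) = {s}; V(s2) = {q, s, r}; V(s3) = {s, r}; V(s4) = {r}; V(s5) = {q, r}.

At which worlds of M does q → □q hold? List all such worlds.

s0, s1, s3, s4

Let φ = q → □q. Evaluate φ at each world:
  s0 (successors {s2, s4, s5}): φ is true.
  s1 (successors {s2, s5}): φ is true.
  s2 (successors {s0, s1, s2, s4, s5}): φ is false.
  s3 (successors {s3, s4}): φ is true.
  s4 (successors {s0, s2, s3}): φ is true.
  s5 (successors {s0, s1, s2}): φ is false.
For instance, at s3:
  At s3: q is false, □q is false, so q → □q is true.
    At s3: □q requires q at every successor {s3, s4}.
      q fails at s3, so □q is false at s3.
Satisfying worlds: {s0, s1, s3, s4}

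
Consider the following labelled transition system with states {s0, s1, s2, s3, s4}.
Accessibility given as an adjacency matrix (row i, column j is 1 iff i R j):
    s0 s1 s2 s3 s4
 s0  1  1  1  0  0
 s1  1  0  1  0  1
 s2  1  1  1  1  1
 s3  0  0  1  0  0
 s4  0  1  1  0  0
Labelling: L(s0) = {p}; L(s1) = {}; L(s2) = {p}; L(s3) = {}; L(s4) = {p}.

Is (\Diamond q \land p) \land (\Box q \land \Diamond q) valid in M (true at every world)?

No

Recall that \Box ψ holds at a world iff ψ holds at every accessible world, and \Diamond ψ holds iff ψ holds at some accessible world.
Let φ = (\Diamond q \land p) \land (\Box q \land \Diamond q). Evaluate φ at each world:
  s0 (successors {s0, s1, s2}): φ is false.
  s1 (successors {s0, s2, s4}): φ is false.
  s2 (successors {s0, s1, s2, s3, s4}): φ is false.
  s3 (successors {s2}): φ is false.
  s4 (successors {s1, s2}): φ is false.
Detail at s0 (counterexample):
  At s0: \Diamond q \land p is false, \Box q \land \Diamond q is false, so (\Diamond q \land p) \land (\Box q \land \Diamond q) is false.
    At s0: \Diamond q is false, p is true, so \Diamond q \land p is false.
      At s0: \Diamond q requires q at some successor in {s0, s1, s2}.
        At s0: q is false.
        At s1: q is false.
        At s2: q is false.
      So \Diamond q is false at s0.
    At s0: \Box q is false, \Diamond q is false, so \Box q \land \Diamond q is false.
      At s0: \Box q requires q at every successor {s0, s1, s2}.
        q fails at s0, so \Box q is false at s0.
      At s0: \Diamond q requires q at some successor in {s0, s1, s2}.
        At s0: q is false.
        At s1: q is false.
        At s2: q is false.
      So \Diamond q is false at s0.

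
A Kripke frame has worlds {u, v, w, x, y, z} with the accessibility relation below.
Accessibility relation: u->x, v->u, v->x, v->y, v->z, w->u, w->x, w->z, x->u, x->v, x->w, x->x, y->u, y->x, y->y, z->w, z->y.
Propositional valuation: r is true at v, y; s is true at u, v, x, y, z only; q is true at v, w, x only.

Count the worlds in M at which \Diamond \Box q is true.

Let φ = \Diamond \Box q. Evaluate φ at each world:
  u (successors {x}): φ is false.
  v (successors {u, x, y, z}): φ is true.
  w (successors {u, x, z}): φ is true.
  x (successors {u, v, w, x}): φ is true.
  y (successors {u, x, y}): φ is true.
  z (successors {w, y}): φ is false.
For instance, at u:
  At u: \Diamond \Box q requires \Box q at some successor in {x}.
    At x: \Box q is false.
  So \Diamond \Box q is false at u.
Satisfying worlds: {v, w, x, y}

4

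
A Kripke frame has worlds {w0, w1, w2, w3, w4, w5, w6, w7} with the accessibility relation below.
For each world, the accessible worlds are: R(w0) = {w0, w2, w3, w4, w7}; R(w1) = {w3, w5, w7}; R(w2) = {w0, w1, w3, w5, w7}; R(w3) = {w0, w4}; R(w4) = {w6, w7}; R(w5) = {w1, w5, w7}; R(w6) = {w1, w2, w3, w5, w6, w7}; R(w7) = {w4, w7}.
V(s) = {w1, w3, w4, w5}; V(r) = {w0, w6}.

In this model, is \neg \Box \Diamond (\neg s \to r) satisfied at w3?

Recall that \Box ψ holds at a world iff ψ holds at every accessible world, and \Diamond ψ holds iff ψ holds at some accessible world.
At w3: \Box \Diamond (\neg s \to r) is true, so \neg \Box \Diamond (\neg s \to r) is false.
  At w3: \Box \Diamond (\neg s \to r) requires \Diamond (\neg s \to r) at every successor {w0, w4}.
      At w0: \Diamond (\neg s \to r) requires \neg s \to r at some successor in {w0, w2, w3, w4, w7}.
        \neg s \to r holds at w0, so \Diamond (\neg s \to r) is true at w0.
      At w4: \Diamond (\neg s \to r) requires \neg s \to r at some successor in {w6, w7}.
        \neg s \to r holds at w6, so \Diamond (\neg s \to r) is true at w4.
  So \Box \Diamond (\neg s \to r) is true at w3.

No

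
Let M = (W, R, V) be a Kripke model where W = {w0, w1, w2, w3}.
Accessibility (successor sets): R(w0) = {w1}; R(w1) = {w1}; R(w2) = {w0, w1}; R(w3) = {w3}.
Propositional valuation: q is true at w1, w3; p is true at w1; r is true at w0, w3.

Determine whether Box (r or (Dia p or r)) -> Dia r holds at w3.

At w3: Box (r or (Dia p or r)) is true, Dia r is true, so Box (r or (Dia p or r)) -> Dia r is true.
  At w3: Box (r or (Dia p or r)) requires r or (Dia p or r) at every successor {w3}.
      At w3: r is true, Dia p or r is true, so r or (Dia p or r) is true.
  So Box (r or (Dia p or r)) is true at w3.
  At w3: Dia r requires r at some successor in {w3}.
    r holds at w3, so Dia r is true at w3.

Yes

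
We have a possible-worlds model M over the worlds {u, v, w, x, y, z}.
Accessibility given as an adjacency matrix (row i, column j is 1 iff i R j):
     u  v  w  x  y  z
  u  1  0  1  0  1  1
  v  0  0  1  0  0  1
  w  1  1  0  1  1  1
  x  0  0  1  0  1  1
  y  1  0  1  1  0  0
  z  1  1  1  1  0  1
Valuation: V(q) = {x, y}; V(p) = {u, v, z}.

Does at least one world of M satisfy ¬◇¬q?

No

Recall that ◇ψ holds at a world iff ψ holds at some accessible world.
Let φ = ¬◇¬q. Evaluate φ at each world:
  u (successors {u, w, y, z}): φ is false.
  v (successors {w, z}): φ is false.
  w (successors {u, v, x, y, z}): φ is false.
  x (successors {w, y, z}): φ is false.
  y (successors {u, w, x}): φ is false.
  z (successors {u, v, w, x, z}): φ is false.
For instance, at x:
  At x: ◇¬q is true, so ¬◇¬q is false.
    At x: ◇¬q requires ¬q at some successor in {w, y, z}.
      ¬q holds at w, so ◇¬q is true at x.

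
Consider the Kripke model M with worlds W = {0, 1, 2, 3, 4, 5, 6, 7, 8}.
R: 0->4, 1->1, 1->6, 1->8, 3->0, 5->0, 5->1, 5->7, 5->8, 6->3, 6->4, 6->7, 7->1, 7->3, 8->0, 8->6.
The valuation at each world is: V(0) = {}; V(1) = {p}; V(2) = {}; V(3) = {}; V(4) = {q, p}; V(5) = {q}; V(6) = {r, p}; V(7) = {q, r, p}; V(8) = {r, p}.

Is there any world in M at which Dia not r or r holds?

Yes

Let φ = Dia not r or r. Evaluate φ at each world:
  0 (successors {4}): φ is true.
  1 (successors {1, 6, 8}): φ is true.
  2 (successors ∅): φ is false.
  3 (successors {0}): φ is true.
  4 (successors ∅): φ is false.
  5 (successors {0, 1, 7, 8}): φ is true.
  6 (successors {3, 4, 7}): φ is true.
  7 (successors {1, 3}): φ is true.
  8 (successors {0, 6}): φ is true.
Detail at 0 (witness):
  At 0: Dia not r is true, r is false, so Dia not r or r is true.
    At 0: Dia not r requires not r at some successor in {4}.
      not r holds at 4, so Dia not r is true at 0.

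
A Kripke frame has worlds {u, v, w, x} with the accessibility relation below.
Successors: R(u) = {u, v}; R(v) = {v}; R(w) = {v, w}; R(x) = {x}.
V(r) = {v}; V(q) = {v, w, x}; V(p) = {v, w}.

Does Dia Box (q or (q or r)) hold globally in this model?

Yes

Recall that Box ψ holds at a world iff ψ holds at every accessible world, and Dia ψ holds iff ψ holds at some accessible world.
Let φ = Dia Box (q or (q or r)). Evaluate φ at each world:
  u (successors {u, v}): φ is true.
  v (successors {v}): φ is true.
  w (successors {v, w}): φ is true.
  x (successors {x}): φ is true.
For instance, at u:
  At u: Dia Box (q or (q or r)) requires Box (q or (q or r)) at some successor in {u, v}.
    Box (q or (q or r)) holds at v, so Dia Box (q or (q or r)) is true at u.
      At v: Box (q or (q or r)) requires q or (q or r) at every successor {v}.
        At v: q or (q or r) is true.
      So Box (q or (q or r)) is true at v.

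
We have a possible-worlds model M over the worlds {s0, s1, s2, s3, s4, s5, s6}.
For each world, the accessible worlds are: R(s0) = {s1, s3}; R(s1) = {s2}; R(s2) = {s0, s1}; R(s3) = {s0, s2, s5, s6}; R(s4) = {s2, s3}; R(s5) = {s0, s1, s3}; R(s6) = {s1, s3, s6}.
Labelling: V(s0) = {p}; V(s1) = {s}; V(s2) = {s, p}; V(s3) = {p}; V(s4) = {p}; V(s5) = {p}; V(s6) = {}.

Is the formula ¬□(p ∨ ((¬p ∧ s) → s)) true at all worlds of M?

No

Let φ = ¬□(p ∨ ((¬p ∧ s) → s)). Evaluate φ at each world:
  s0 (successors {s1, s3}): φ is false.
  s1 (successors {s2}): φ is false.
  s2 (successors {s0, s1}): φ is false.
  s3 (successors {s0, s2, s5, s6}): φ is false.
  s4 (successors {s2, s3}): φ is false.
  s5 (successors {s0, s1, s3}): φ is false.
  s6 (successors {s1, s3, s6}): φ is false.
Detail at s0 (counterexample):
  At s0: □(p ∨ ((¬p ∧ s) → s)) is true, so ¬□(p ∨ ((¬p ∧ s) → s)) is false.
    At s0: □(p ∨ ((¬p ∧ s) → s)) requires p ∨ ((¬p ∧ s) → s) at every successor {s1, s3}.
      At s1: p ∨ ((¬p ∧ s) → s) is true.
      At s3: p ∨ ((¬p ∧ s) → s) is true.
    So □(p ∨ ((¬p ∧ s) → s)) is true at s0.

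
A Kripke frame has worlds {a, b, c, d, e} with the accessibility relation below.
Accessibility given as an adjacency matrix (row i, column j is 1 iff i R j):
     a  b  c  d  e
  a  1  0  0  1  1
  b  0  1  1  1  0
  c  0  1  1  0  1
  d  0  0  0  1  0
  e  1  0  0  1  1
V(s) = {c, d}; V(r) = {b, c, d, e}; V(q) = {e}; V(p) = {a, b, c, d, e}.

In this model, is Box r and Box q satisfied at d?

No

At d: Box r is true, Box q is false, so Box r and Box q is false.
  At d: Box r requires r at every successor {d}.
    At d: r is true.
  So Box r is true at d.
  At d: Box q requires q at every successor {d}.
    q fails at d, so Box q is false at d.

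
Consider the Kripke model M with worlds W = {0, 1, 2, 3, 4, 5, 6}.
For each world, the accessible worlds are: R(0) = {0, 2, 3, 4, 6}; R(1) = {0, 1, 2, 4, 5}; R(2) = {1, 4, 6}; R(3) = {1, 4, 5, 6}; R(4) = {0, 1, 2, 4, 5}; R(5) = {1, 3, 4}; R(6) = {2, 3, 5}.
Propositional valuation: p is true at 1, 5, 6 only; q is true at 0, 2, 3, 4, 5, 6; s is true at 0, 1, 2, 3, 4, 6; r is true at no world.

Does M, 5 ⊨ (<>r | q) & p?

At 5: <>r | q is true, p is true, so (<>r | q) & p is true.
  At 5: <>r is false, q is true, so <>r | q is true.
    At 5: <>r requires r at some successor in {1, 3, 4}.
      At 1: r is false.
      At 3: r is false.
      At 4: r is false.
    So <>r is false at 5.

Yes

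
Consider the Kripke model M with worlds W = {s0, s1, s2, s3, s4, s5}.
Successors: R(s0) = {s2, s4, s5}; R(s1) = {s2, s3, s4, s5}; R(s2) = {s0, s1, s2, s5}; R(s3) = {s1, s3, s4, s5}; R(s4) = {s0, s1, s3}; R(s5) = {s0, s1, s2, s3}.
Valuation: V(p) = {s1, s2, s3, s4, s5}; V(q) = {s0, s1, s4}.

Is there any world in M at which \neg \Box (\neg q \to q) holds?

Recall that \Box ψ holds at a world iff ψ holds at every accessible world, and \Diamond ψ holds iff ψ holds at some accessible world.
Let φ = \neg \Box (\neg q \to q). Evaluate φ at each world:
  s0 (successors {s2, s4, s5}): φ is true.
  s1 (successors {s2, s3, s4, s5}): φ is true.
  s2 (successors {s0, s1, s2, s5}): φ is true.
  s3 (successors {s1, s3, s4, s5}): φ is true.
  s4 (successors {s0, s1, s3}): φ is true.
  s5 (successors {s0, s1, s2, s3}): φ is true.
Detail at s0 (witness):
  At s0: \Box (\neg q \to q) is false, so \neg \Box (\neg q \to q) is true.
    At s0: \Box (\neg q \to q) requires \neg q \to q at every successor {s2, s4, s5}.
      \neg q \to q fails at s2, so \Box (\neg q \to q) is false at s0.

Yes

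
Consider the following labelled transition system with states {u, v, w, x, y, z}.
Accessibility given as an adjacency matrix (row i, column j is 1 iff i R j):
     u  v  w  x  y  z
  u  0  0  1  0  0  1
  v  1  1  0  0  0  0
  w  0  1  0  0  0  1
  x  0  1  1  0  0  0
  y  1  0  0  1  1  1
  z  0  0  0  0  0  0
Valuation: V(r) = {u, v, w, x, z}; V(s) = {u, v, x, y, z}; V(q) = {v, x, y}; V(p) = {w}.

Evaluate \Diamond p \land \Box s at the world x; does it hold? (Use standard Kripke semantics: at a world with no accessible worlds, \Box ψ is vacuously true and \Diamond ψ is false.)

Recall that \Box ψ holds at a world iff ψ holds at every accessible world, and \Diamond ψ holds iff ψ holds at some accessible world.
At x: \Diamond p is true, \Box s is false, so \Diamond p \land \Box s is false.
  At x: \Diamond p requires p at some successor in {v, w}.
    p holds at w, so \Diamond p is true at x.
  At x: \Box s requires s at every successor {v, w}.
    s fails at w, so \Box s is false at x.

No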